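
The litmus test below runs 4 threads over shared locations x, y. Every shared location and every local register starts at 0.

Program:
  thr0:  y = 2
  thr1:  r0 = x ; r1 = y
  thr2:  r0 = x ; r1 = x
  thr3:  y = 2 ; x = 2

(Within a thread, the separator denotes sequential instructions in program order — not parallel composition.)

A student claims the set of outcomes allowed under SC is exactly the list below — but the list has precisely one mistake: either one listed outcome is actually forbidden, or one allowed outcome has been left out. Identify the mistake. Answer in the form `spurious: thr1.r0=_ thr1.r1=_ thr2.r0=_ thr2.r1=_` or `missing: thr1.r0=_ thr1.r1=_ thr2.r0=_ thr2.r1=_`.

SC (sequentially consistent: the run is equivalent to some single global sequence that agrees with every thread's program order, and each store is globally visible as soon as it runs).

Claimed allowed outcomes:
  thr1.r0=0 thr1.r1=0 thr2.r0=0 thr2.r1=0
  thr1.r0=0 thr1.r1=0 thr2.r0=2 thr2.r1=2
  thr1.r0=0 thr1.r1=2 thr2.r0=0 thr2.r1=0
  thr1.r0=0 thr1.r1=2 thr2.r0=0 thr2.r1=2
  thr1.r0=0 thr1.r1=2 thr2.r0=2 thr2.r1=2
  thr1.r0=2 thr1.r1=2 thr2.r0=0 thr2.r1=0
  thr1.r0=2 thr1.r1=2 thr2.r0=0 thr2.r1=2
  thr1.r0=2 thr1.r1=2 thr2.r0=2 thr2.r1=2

outcome vector order: (thr1.r0,thr1.r1,thr2.r0,thr2.r1)
[SC] allowed = {<0 0 0 0>; <0 0 0 2>; <0 0 2 2>; <0 2 0 0>; <0 2 0 2>; <0 2 2 2>; <2 2 0 0>; <2 2 0 2>; <2 2 2 2>}
SC∖claimed = {<0 0 0 2>}

missing: thr1.r0=0 thr1.r1=0 thr2.r0=0 thr2.r1=2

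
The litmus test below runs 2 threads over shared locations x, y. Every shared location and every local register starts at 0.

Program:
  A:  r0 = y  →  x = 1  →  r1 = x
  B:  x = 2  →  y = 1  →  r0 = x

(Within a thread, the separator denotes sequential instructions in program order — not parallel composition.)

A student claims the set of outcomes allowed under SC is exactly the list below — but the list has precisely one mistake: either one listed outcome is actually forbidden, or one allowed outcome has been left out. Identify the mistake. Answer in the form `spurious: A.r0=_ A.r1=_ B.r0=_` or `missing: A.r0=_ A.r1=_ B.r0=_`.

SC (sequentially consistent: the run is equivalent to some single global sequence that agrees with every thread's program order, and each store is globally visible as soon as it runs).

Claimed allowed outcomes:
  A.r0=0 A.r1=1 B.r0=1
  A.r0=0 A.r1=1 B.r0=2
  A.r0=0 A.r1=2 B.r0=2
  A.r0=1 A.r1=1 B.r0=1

missing: A.r0=1 A.r1=1 B.r0=2

outcome vector order: (A.r0,A.r1,B.r0)
SC: 5 outcomes — {(0,1,1) (0,1,2) (0,2,2) (1,1,1) (1,1,2)}
SC∖claimed = {(1,1,2)}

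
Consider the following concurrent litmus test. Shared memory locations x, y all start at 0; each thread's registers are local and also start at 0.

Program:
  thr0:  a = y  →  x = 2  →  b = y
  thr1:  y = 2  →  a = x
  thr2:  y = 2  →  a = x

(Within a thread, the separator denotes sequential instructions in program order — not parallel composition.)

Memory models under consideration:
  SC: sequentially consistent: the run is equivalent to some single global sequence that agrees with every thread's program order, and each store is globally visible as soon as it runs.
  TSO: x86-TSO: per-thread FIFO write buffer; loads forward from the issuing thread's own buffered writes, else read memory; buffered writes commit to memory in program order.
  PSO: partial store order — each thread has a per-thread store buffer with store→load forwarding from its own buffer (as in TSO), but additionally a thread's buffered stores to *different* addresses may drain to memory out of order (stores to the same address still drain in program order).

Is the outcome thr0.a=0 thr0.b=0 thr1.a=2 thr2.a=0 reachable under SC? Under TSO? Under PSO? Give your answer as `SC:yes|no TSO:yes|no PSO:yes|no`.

SC:no TSO:yes PSO:yes

outcome vector order: (thr0.a,thr0.b,thr1.a,thr2.a)
under SC → 0/0/2/2 0/2/0/0 0/2/0/2 0/2/2/0 0/2/2/2 2/2/0/0 2/2/0/2 2/2/2/0 2/2/2/2
under TSO → 0/0/0/0 0/0/0/2 0/0/2/0 0/0/2/2 0/2/0/0 0/2/0/2 0/2/2/0 0/2/2/2 2/2/0/0 2/2/0/2 2/2/2/0 2/2/2/2
under PSO → 0/0/0/0 0/0/0/2 0/0/2/0 0/0/2/2 0/2/0/0 0/2/0/2 0/2/2/0 0/2/2/2 2/2/0/0 2/2/0/2 2/2/2/0 2/2/2/2
target 0/0/2/0 ∈ {TSO,PSO}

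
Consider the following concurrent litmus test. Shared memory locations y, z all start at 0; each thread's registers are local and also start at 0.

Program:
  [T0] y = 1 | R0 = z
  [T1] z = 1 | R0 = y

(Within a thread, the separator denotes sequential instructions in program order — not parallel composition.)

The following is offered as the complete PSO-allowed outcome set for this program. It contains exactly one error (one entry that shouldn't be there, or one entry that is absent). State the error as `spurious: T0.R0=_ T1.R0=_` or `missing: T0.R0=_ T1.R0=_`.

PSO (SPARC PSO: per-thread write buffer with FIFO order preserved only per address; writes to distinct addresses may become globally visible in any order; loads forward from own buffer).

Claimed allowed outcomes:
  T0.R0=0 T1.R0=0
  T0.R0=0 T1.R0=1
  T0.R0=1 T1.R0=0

missing: T0.R0=1 T1.R0=1

outcome vector order: (T0.R0,T1.R0)
[PSO] allowed = {00, 01, 10, 11}
PSO∖claimed = {11}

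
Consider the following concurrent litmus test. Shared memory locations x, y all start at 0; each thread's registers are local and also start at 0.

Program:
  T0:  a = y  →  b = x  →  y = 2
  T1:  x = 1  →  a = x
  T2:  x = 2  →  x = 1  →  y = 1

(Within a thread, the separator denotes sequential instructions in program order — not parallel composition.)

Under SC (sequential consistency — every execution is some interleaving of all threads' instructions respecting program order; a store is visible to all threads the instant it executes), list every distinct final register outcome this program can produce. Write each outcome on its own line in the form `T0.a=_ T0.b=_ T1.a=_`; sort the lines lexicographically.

outcome vector order: (T0.a,T0.b,T1.a)
|SC outcomes| = 8

T0.a=0 T0.b=0 T1.a=1
T0.a=0 T0.b=0 T1.a=2
T0.a=0 T0.b=1 T1.a=1
T0.a=0 T0.b=1 T1.a=2
T0.a=0 T0.b=2 T1.a=1
T0.a=0 T0.b=2 T1.a=2
T0.a=1 T0.b=1 T1.a=1
T0.a=1 T0.b=1 T1.a=2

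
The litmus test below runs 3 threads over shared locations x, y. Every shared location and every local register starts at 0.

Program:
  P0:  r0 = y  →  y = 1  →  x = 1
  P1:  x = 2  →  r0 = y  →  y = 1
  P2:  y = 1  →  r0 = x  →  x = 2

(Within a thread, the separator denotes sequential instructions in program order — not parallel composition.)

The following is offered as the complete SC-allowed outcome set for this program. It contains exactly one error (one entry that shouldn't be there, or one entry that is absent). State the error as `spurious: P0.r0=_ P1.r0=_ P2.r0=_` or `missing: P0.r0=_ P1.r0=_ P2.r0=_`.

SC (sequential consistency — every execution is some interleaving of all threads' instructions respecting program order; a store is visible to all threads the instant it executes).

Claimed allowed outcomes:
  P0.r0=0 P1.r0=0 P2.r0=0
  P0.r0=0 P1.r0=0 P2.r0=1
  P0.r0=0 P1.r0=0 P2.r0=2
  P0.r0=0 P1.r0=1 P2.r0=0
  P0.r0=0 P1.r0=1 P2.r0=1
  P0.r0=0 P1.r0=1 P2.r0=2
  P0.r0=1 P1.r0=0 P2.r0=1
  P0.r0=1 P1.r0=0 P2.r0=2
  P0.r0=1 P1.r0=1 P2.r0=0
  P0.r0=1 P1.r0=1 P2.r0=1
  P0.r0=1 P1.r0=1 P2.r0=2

spurious: P0.r0=0 P1.r0=0 P2.r0=0

outcome vector order: (P0.r0,P1.r0,P2.r0)
under SC → (0,0,1) (0,0,2) (0,1,0) (0,1,1) (0,1,2) (1,0,1) (1,0,2) (1,1,0) (1,1,1) (1,1,2)
claimed∖SC = {(0,0,0)}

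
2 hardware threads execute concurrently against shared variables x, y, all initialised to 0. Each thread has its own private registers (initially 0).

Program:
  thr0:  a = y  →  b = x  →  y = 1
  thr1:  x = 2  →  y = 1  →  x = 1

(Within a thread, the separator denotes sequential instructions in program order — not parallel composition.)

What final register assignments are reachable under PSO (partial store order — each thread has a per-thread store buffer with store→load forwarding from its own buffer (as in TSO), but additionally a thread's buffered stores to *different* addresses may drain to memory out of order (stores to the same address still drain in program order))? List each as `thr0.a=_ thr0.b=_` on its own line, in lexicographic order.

outcome vector order: (thr0.a,thr0.b)
|PSO outcomes| = 6

thr0.a=0 thr0.b=0
thr0.a=0 thr0.b=1
thr0.a=0 thr0.b=2
thr0.a=1 thr0.b=0
thr0.a=1 thr0.b=1
thr0.a=1 thr0.b=2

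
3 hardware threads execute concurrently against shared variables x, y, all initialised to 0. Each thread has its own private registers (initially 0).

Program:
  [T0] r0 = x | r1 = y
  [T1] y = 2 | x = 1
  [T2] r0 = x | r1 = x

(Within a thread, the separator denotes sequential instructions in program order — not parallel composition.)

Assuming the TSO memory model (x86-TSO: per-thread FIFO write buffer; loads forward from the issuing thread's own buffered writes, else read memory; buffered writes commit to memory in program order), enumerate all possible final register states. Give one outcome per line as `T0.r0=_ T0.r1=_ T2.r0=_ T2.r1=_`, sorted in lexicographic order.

outcome vector order: (T0.r0,T0.r1,T2.r0,T2.r1)
|TSO outcomes| = 9

T0.r0=0 T0.r1=0 T2.r0=0 T2.r1=0
T0.r0=0 T0.r1=0 T2.r0=0 T2.r1=1
T0.r0=0 T0.r1=0 T2.r0=1 T2.r1=1
T0.r0=0 T0.r1=2 T2.r0=0 T2.r1=0
T0.r0=0 T0.r1=2 T2.r0=0 T2.r1=1
T0.r0=0 T0.r1=2 T2.r0=1 T2.r1=1
T0.r0=1 T0.r1=2 T2.r0=0 T2.r1=0
T0.r0=1 T0.r1=2 T2.r0=0 T2.r1=1
T0.r0=1 T0.r1=2 T2.r0=1 T2.r1=1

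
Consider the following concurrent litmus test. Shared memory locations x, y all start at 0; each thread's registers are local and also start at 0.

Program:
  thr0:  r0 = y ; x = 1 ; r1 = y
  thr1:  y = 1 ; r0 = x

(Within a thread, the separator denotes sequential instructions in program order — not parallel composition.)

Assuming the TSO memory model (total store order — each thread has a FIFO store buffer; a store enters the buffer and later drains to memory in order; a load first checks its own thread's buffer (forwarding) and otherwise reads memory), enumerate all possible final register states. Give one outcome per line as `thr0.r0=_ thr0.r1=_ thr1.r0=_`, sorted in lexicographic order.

outcome vector order: (thr0.r0,thr0.r1,thr1.r0)
|TSO outcomes| = 6

thr0.r0=0 thr0.r1=0 thr1.r0=0
thr0.r0=0 thr0.r1=0 thr1.r0=1
thr0.r0=0 thr0.r1=1 thr1.r0=0
thr0.r0=0 thr0.r1=1 thr1.r0=1
thr0.r0=1 thr0.r1=1 thr1.r0=0
thr0.r0=1 thr0.r1=1 thr1.r0=1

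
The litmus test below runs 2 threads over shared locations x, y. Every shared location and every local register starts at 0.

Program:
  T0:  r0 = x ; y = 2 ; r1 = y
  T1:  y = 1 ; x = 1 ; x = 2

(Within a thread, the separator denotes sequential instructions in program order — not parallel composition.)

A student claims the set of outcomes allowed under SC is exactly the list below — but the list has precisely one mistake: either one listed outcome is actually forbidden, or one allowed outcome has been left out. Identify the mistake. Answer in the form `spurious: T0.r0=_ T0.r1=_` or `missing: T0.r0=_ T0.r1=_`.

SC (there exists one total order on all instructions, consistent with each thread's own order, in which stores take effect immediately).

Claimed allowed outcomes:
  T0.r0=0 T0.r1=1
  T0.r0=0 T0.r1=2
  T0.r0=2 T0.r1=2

missing: T0.r0=1 T0.r1=2

outcome vector order: (T0.r0,T0.r1)
SC: 4 outcomes — {01 02 12 22}
SC∖claimed = {12}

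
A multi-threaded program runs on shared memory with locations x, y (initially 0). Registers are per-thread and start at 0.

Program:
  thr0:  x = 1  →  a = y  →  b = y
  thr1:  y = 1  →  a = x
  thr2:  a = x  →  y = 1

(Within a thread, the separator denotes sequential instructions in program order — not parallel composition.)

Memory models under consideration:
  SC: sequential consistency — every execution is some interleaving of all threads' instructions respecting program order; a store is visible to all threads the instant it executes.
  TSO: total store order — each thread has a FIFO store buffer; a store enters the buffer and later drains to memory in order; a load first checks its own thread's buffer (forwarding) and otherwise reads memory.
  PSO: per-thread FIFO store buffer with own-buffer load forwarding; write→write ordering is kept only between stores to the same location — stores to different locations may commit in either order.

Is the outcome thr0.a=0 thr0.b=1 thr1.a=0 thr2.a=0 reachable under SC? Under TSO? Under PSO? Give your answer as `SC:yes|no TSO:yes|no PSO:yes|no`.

outcome vector order: (thr0.a,thr0.b,thr1.a,thr2.a)
SC: 8 outcomes — {0010, 0011, 0110, 0111, 1100, 1101, 1110, 1111}
TSO: 12 outcomes — {0000, 0001, 0010, 0011, 0100, 0101, 0110, 0111, 1100, 1101, 1110, 1111}
PSO: 12 outcomes — {0000, 0001, 0010, 0011, 0100, 0101, 0110, 0111, 1100, 1101, 1110, 1111}
target 0100 ∈ {TSO,PSO}

SC:no TSO:yes PSO:yes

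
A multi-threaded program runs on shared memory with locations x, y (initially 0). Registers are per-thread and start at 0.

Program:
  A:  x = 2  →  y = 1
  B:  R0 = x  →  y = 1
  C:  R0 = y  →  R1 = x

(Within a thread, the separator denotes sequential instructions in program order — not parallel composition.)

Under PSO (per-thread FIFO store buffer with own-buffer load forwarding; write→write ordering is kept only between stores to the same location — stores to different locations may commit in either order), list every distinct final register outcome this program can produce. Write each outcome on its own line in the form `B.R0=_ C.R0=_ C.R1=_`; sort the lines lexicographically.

B.R0=0 C.R0=0 C.R1=0
B.R0=0 C.R0=0 C.R1=2
B.R0=0 C.R0=1 C.R1=0
B.R0=0 C.R0=1 C.R1=2
B.R0=2 C.R0=0 C.R1=0
B.R0=2 C.R0=0 C.R1=2
B.R0=2 C.R0=1 C.R1=0
B.R0=2 C.R0=1 C.R1=2

outcome vector order: (B.R0,C.R0,C.R1)
|PSO outcomes| = 8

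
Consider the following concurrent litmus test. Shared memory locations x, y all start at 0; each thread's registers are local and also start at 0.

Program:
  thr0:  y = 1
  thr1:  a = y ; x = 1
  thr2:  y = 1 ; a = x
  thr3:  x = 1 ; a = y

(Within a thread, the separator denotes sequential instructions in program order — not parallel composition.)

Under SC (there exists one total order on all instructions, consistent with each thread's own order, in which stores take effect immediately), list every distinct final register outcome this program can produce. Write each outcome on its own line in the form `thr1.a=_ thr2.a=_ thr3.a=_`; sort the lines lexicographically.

thr1.a=0 thr2.a=0 thr3.a=1
thr1.a=0 thr2.a=1 thr3.a=0
thr1.a=0 thr2.a=1 thr3.a=1
thr1.a=1 thr2.a=0 thr3.a=1
thr1.a=1 thr2.a=1 thr3.a=0
thr1.a=1 thr2.a=1 thr3.a=1

outcome vector order: (thr1.a,thr2.a,thr3.a)
|SC outcomes| = 6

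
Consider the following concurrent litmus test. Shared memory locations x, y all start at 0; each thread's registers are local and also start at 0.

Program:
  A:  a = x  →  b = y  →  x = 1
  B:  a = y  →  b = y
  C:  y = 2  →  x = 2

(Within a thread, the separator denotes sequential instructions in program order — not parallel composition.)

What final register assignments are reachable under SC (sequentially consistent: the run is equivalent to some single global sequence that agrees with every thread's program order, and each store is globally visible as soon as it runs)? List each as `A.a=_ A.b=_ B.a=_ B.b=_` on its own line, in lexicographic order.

A.a=0 A.b=0 B.a=0 B.b=0
A.a=0 A.b=0 B.a=0 B.b=2
A.a=0 A.b=0 B.a=2 B.b=2
A.a=0 A.b=2 B.a=0 B.b=0
A.a=0 A.b=2 B.a=0 B.b=2
A.a=0 A.b=2 B.a=2 B.b=2
A.a=2 A.b=2 B.a=0 B.b=0
A.a=2 A.b=2 B.a=0 B.b=2
A.a=2 A.b=2 B.a=2 B.b=2

outcome vector order: (A.a,A.b,B.a,B.b)
|SC outcomes| = 9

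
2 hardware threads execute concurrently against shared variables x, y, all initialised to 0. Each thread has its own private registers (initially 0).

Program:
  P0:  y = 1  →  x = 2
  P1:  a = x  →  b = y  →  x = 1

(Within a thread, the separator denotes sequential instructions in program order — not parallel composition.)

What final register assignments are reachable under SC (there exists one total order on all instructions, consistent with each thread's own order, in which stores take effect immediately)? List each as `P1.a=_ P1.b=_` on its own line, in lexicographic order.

P1.a=0 P1.b=0
P1.a=0 P1.b=1
P1.a=2 P1.b=1

outcome vector order: (P1.a,P1.b)
|SC outcomes| = 3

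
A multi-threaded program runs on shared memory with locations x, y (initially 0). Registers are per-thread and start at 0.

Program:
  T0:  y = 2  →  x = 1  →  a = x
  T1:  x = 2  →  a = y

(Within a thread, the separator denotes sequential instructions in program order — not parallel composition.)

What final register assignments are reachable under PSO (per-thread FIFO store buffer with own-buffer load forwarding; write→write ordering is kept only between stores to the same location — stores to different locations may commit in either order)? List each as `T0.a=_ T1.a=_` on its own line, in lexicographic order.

outcome vector order: (T0.a,T1.a)
|PSO outcomes| = 4

T0.a=1 T1.a=0
T0.a=1 T1.a=2
T0.a=2 T1.a=0
T0.a=2 T1.a=2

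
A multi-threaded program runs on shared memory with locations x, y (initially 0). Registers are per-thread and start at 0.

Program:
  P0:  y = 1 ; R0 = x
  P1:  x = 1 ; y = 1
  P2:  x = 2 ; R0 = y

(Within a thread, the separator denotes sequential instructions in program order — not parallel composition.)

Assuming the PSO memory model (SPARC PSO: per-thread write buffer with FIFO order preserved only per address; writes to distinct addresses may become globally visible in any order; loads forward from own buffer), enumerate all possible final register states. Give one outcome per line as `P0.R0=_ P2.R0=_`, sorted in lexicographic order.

P0.R0=0 P2.R0=0
P0.R0=0 P2.R0=1
P0.R0=1 P2.R0=0
P0.R0=1 P2.R0=1
P0.R0=2 P2.R0=0
P0.R0=2 P2.R0=1

outcome vector order: (P0.R0,P2.R0)
|PSO outcomes| = 6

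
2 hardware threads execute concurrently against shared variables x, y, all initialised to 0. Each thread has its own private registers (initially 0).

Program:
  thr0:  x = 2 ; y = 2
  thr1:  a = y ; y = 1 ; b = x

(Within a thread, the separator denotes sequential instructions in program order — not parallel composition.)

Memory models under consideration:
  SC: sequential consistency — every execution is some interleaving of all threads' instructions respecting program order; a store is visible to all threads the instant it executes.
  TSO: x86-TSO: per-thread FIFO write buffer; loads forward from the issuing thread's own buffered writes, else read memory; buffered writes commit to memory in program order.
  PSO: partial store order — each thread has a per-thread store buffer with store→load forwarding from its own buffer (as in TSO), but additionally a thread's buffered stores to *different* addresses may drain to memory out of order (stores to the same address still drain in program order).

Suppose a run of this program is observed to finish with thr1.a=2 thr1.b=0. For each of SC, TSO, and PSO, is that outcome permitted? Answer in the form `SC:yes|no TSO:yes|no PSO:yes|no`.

SC:no TSO:no PSO:yes

outcome vector order: (thr1.a,thr1.b)
SC (3): 0/0, 0/2, 2/2
TSO (3): 0/0, 0/2, 2/2
PSO (4): 0/0, 0/2, 2/0, 2/2
target 2/0 ∈ {PSO}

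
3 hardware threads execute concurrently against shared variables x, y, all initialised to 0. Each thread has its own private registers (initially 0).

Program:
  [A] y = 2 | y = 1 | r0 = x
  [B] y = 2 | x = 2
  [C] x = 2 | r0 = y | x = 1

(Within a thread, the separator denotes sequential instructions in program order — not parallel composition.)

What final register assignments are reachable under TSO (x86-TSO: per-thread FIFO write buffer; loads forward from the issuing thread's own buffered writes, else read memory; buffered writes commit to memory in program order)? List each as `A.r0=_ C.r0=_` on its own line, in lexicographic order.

A.r0=0 C.r0=0
A.r0=0 C.r0=1
A.r0=0 C.r0=2
A.r0=1 C.r0=0
A.r0=1 C.r0=1
A.r0=1 C.r0=2
A.r0=2 C.r0=0
A.r0=2 C.r0=1
A.r0=2 C.r0=2

outcome vector order: (A.r0,C.r0)
|TSO outcomes| = 9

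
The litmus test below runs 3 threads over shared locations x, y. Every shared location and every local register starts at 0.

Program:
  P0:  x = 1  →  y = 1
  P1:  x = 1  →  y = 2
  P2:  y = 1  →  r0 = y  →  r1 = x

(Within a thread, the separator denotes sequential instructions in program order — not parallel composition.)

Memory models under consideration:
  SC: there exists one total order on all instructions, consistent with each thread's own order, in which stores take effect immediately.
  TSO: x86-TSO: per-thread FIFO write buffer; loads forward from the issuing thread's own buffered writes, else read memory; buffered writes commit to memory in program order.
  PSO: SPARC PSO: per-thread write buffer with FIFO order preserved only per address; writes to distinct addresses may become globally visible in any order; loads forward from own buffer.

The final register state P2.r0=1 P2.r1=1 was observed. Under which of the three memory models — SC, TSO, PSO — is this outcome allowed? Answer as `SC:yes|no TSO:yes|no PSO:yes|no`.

outcome vector order: (P2.r0,P2.r1)
[SC] allowed = {1/0; 1/1; 2/1}
[TSO] allowed = {1/0; 1/1; 2/1}
[PSO] allowed = {1/0; 1/1; 2/0; 2/1}
target 1/1 ∈ {SC,TSO,PSO}

SC:yes TSO:yes PSO:yes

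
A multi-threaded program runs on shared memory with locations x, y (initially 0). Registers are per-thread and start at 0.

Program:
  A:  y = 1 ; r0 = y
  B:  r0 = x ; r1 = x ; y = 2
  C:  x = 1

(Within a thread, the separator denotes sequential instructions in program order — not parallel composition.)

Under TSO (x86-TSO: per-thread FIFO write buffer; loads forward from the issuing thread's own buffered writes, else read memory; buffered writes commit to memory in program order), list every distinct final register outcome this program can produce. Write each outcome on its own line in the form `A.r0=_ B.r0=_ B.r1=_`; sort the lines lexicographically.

A.r0=1 B.r0=0 B.r1=0
A.r0=1 B.r0=0 B.r1=1
A.r0=1 B.r0=1 B.r1=1
A.r0=2 B.r0=0 B.r1=0
A.r0=2 B.r0=0 B.r1=1
A.r0=2 B.r0=1 B.r1=1

outcome vector order: (A.r0,B.r0,B.r1)
|TSO outcomes| = 6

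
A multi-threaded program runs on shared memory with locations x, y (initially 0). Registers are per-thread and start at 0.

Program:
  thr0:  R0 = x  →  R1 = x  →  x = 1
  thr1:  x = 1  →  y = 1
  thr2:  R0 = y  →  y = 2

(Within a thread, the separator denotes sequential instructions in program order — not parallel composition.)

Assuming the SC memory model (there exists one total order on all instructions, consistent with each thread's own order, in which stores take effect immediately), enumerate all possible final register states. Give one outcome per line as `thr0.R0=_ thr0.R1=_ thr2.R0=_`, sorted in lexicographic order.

outcome vector order: (thr0.R0,thr0.R1,thr2.R0)
|SC outcomes| = 6

thr0.R0=0 thr0.R1=0 thr2.R0=0
thr0.R0=0 thr0.R1=0 thr2.R0=1
thr0.R0=0 thr0.R1=1 thr2.R0=0
thr0.R0=0 thr0.R1=1 thr2.R0=1
thr0.R0=1 thr0.R1=1 thr2.R0=0
thr0.R0=1 thr0.R1=1 thr2.R0=1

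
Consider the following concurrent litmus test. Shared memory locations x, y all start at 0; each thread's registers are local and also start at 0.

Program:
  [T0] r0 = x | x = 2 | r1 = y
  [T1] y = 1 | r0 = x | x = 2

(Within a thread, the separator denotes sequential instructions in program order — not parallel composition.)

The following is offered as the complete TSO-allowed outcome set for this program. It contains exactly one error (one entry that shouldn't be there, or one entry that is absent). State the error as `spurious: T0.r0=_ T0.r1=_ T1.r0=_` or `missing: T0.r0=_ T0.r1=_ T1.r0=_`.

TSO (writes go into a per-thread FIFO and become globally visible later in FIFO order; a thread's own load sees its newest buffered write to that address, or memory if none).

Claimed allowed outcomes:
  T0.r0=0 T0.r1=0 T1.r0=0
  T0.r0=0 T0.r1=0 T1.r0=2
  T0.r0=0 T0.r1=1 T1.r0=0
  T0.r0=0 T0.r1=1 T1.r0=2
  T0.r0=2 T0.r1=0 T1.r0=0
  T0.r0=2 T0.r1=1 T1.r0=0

outcome vector order: (T0.r0,T0.r1,T1.r0)
[TSO] allowed = {<0 0 0> <0 0 2> <0 1 0> <0 1 2> <2 1 0>}
claimed∖TSO = {<2 0 0>}

spurious: T0.r0=2 T0.r1=0 T1.r0=0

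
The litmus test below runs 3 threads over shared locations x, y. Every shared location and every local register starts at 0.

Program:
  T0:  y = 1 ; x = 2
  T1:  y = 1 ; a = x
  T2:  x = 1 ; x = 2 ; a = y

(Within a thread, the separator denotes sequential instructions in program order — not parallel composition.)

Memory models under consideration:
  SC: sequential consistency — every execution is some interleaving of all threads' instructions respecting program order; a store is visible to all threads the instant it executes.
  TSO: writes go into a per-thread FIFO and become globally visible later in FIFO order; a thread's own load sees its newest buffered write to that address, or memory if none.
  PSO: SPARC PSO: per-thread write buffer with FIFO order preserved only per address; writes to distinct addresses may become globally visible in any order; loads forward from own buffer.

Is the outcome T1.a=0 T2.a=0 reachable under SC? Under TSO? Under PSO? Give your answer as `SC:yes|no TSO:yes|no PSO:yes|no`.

outcome vector order: (T1.a,T2.a)
SC (4): 01; 11; 20; 21
TSO (6): 00; 01; 10; 11; 20; 21
PSO (6): 00; 01; 10; 11; 20; 21
target 00 ∈ {TSO,PSO}

SC:no TSO:yes PSO:yes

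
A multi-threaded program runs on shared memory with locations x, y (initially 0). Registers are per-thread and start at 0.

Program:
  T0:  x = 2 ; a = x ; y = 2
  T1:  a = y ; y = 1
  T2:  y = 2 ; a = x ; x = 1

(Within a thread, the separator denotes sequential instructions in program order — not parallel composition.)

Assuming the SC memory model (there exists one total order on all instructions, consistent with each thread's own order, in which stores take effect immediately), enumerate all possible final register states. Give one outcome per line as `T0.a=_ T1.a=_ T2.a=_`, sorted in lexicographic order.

outcome vector order: (T0.a,T1.a,T2.a)
|SC outcomes| = 8

T0.a=1 T1.a=0 T2.a=0
T0.a=1 T1.a=0 T2.a=2
T0.a=1 T1.a=2 T2.a=0
T0.a=1 T1.a=2 T2.a=2
T0.a=2 T1.a=0 T2.a=0
T0.a=2 T1.a=0 T2.a=2
T0.a=2 T1.a=2 T2.a=0
T0.a=2 T1.a=2 T2.a=2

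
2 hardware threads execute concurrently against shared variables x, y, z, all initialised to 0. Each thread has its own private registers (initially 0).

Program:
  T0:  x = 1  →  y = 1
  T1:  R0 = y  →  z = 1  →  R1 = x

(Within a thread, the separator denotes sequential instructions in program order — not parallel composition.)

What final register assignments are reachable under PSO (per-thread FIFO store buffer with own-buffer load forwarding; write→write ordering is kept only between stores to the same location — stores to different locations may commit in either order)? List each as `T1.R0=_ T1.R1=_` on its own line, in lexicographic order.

outcome vector order: (T1.R0,T1.R1)
|PSO outcomes| = 4

T1.R0=0 T1.R1=0
T1.R0=0 T1.R1=1
T1.R0=1 T1.R1=0
T1.R0=1 T1.R1=1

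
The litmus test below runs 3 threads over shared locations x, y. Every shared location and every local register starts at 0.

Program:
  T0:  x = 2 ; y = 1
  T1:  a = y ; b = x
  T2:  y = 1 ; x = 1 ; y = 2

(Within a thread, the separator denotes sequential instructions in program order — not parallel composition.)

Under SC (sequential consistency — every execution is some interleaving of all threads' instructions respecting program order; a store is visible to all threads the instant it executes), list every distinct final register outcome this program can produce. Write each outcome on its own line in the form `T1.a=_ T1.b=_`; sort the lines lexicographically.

T1.a=0 T1.b=0
T1.a=0 T1.b=1
T1.a=0 T1.b=2
T1.a=1 T1.b=0
T1.a=1 T1.b=1
T1.a=1 T1.b=2
T1.a=2 T1.b=1
T1.a=2 T1.b=2

outcome vector order: (T1.a,T1.b)
|SC outcomes| = 8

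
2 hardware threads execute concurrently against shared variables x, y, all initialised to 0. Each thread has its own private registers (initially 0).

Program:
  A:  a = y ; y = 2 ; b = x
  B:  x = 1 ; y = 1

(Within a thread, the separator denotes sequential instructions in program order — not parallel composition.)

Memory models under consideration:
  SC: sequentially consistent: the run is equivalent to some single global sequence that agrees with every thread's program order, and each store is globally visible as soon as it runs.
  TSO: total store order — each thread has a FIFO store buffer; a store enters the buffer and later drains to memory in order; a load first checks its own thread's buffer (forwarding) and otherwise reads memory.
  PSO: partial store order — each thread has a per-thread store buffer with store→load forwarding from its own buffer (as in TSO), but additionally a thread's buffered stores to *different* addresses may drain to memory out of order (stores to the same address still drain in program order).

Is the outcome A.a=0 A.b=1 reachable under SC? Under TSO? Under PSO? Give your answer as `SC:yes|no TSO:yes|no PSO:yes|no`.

SC:yes TSO:yes PSO:yes

outcome vector order: (A.a,A.b)
SC (3): (0,0); (0,1); (1,1)
TSO (3): (0,0); (0,1); (1,1)
PSO (4): (0,0); (0,1); (1,0); (1,1)
target (0,1) ∈ {SC,TSO,PSO}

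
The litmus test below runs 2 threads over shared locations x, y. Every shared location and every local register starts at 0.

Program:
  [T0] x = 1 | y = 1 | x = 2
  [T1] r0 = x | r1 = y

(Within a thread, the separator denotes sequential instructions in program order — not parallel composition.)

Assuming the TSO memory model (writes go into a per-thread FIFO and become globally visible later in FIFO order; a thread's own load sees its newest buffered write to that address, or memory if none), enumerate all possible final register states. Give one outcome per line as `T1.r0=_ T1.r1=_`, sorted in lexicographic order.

outcome vector order: (T1.r0,T1.r1)
|TSO outcomes| = 5

T1.r0=0 T1.r1=0
T1.r0=0 T1.r1=1
T1.r0=1 T1.r1=0
T1.r0=1 T1.r1=1
T1.r0=2 T1.r1=1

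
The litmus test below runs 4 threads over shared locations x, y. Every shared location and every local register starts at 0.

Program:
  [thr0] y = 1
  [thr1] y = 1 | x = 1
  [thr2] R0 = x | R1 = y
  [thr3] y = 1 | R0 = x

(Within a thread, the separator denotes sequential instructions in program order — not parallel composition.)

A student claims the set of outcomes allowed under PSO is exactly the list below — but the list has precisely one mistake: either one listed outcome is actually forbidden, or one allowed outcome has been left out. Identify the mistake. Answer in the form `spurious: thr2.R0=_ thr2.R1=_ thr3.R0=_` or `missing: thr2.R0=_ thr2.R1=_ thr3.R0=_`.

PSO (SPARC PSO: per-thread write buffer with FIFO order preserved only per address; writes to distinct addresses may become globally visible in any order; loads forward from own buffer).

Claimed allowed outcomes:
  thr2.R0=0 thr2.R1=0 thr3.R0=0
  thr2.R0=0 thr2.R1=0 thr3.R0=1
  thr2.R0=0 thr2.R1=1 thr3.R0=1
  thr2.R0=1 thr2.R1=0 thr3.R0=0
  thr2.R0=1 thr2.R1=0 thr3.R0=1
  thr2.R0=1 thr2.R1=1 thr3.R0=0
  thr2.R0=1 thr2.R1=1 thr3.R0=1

missing: thr2.R0=0 thr2.R1=1 thr3.R0=0

outcome vector order: (thr2.R0,thr2.R1,thr3.R0)
[PSO] allowed = {(0,0,0) (0,0,1) (0,1,0) (0,1,1) (1,0,0) (1,0,1) (1,1,0) (1,1,1)}
PSO∖claimed = {(0,1,0)}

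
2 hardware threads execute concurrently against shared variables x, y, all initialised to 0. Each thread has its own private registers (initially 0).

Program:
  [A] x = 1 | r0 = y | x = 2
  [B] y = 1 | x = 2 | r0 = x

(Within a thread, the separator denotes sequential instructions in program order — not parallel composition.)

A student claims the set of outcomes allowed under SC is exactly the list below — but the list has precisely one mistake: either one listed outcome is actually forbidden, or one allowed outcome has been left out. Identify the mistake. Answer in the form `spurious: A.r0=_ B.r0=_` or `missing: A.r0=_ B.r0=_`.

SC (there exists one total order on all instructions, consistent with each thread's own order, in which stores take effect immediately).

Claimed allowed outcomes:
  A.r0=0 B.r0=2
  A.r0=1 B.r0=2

missing: A.r0=1 B.r0=1

outcome vector order: (A.r0,B.r0)
SC (3): <0 2> <1 1> <1 2>
SC∖claimed = {<1 1>}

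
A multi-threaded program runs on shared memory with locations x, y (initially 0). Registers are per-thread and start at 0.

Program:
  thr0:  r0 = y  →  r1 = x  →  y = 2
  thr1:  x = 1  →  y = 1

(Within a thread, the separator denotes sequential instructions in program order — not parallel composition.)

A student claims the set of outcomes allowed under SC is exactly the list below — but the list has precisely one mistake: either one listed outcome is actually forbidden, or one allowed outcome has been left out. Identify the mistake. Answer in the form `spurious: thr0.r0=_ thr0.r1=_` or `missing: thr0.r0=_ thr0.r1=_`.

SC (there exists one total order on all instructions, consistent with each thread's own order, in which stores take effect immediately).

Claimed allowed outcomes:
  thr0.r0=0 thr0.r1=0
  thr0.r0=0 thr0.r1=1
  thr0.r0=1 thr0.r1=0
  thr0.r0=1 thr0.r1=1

spurious: thr0.r0=1 thr0.r1=0

outcome vector order: (thr0.r0,thr0.r1)
SC: 3 outcomes — {(0,0) (0,1) (1,1)}
claimed∖SC = {(1,0)}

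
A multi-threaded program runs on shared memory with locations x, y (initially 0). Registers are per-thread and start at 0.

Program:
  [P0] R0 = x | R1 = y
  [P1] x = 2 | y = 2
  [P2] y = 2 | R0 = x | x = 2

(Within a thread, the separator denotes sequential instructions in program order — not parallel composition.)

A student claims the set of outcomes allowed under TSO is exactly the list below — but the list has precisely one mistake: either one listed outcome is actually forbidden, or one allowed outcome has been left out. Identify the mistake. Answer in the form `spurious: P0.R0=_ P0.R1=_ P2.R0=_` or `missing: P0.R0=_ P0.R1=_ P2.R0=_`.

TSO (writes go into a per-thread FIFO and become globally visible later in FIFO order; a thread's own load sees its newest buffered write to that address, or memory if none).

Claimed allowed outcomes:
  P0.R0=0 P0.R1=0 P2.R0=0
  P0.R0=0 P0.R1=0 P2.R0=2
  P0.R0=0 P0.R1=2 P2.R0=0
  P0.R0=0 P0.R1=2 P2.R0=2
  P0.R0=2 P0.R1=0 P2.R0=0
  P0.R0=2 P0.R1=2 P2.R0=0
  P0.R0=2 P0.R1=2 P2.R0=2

missing: P0.R0=2 P0.R1=0 P2.R0=2

outcome vector order: (P0.R0,P0.R1,P2.R0)
under TSO → 000; 002; 020; 022; 200; 202; 220; 222
TSO∖claimed = {202}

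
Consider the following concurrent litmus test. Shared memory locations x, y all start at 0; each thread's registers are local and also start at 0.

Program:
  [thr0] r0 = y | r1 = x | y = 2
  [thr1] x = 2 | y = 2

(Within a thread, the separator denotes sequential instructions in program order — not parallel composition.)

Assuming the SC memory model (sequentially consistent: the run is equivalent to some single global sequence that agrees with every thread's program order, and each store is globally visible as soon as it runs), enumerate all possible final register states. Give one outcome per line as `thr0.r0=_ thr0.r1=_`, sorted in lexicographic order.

outcome vector order: (thr0.r0,thr0.r1)
|SC outcomes| = 3

thr0.r0=0 thr0.r1=0
thr0.r0=0 thr0.r1=2
thr0.r0=2 thr0.r1=2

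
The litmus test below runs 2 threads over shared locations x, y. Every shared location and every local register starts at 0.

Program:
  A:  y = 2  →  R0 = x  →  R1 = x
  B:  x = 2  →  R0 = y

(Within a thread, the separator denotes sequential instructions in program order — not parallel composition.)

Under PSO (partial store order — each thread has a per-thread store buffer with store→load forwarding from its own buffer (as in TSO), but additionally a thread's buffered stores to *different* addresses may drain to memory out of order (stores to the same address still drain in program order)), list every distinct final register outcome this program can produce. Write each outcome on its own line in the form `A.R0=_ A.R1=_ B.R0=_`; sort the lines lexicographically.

outcome vector order: (A.R0,A.R1,B.R0)
|PSO outcomes| = 6

A.R0=0 A.R1=0 B.R0=0
A.R0=0 A.R1=0 B.R0=2
A.R0=0 A.R1=2 B.R0=0
A.R0=0 A.R1=2 B.R0=2
A.R0=2 A.R1=2 B.R0=0
A.R0=2 A.R1=2 B.R0=2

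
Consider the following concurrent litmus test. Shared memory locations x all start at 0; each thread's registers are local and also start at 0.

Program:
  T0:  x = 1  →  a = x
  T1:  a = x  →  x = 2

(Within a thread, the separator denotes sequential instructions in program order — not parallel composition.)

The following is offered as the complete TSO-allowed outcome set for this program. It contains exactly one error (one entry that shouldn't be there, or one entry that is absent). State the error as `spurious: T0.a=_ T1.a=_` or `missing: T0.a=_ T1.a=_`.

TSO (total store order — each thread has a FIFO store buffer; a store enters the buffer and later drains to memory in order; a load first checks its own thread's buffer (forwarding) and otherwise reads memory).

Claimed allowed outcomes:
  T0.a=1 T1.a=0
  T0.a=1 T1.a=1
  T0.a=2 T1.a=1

missing: T0.a=2 T1.a=0

outcome vector order: (T0.a,T1.a)
under TSO → 1/0; 1/1; 2/0; 2/1
TSO∖claimed = {2/0}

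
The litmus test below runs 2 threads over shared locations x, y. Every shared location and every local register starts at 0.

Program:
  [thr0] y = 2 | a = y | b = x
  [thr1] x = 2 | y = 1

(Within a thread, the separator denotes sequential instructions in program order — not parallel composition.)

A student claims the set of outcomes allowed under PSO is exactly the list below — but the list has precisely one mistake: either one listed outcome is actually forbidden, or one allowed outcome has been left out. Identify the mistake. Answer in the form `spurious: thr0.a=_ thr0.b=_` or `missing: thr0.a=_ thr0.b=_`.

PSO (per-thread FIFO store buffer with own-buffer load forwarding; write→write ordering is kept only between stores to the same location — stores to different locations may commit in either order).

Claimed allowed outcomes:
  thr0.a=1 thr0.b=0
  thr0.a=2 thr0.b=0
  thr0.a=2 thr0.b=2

outcome vector order: (thr0.a,thr0.b)
[PSO] allowed = {10; 12; 20; 22}
PSO∖claimed = {12}

missing: thr0.a=1 thr0.b=2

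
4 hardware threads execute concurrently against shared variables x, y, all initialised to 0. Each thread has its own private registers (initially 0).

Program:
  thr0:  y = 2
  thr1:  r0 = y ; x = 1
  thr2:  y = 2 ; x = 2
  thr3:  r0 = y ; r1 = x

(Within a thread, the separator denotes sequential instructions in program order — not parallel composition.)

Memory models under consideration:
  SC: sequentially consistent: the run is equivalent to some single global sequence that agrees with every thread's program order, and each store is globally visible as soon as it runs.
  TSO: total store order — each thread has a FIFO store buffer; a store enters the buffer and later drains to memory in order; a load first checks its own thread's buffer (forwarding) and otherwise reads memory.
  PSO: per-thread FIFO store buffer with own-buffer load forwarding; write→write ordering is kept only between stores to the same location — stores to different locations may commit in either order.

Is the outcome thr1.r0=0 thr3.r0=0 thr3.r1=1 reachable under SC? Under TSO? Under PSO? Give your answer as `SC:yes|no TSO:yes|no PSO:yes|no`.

SC:yes TSO:yes PSO:yes

outcome vector order: (thr1.r0,thr3.r0,thr3.r1)
SC: 12 outcomes — {0/0/0 0/0/1 0/0/2 0/2/0 0/2/1 0/2/2 2/0/0 2/0/1 2/0/2 2/2/0 2/2/1 2/2/2}
TSO: 12 outcomes — {0/0/0 0/0/1 0/0/2 0/2/0 0/2/1 0/2/2 2/0/0 2/0/1 2/0/2 2/2/0 2/2/1 2/2/2}
PSO: 12 outcomes — {0/0/0 0/0/1 0/0/2 0/2/0 0/2/1 0/2/2 2/0/0 2/0/1 2/0/2 2/2/0 2/2/1 2/2/2}
target 0/0/1 ∈ {SC,TSO,PSO}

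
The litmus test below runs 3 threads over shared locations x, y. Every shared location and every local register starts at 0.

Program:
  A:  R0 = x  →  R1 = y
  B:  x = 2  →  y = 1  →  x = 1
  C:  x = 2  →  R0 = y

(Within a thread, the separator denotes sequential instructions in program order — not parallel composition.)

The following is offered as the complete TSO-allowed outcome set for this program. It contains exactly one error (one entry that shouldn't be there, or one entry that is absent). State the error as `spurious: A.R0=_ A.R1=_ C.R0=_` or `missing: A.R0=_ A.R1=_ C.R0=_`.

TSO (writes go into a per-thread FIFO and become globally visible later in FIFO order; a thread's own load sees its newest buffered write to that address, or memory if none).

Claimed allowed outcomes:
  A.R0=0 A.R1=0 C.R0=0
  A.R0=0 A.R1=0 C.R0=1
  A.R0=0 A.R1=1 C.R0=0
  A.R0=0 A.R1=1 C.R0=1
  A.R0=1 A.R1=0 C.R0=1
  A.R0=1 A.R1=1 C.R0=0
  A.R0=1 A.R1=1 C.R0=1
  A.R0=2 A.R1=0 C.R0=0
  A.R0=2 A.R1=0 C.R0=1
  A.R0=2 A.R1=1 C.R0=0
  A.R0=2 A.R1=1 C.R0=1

outcome vector order: (A.R0,A.R1,C.R0)
[TSO] allowed = {<0 0 0> <0 0 1> <0 1 0> <0 1 1> <1 1 0> <1 1 1> <2 0 0> <2 0 1> <2 1 0> <2 1 1>}
claimed∖TSO = {<1 0 1>}

spurious: A.R0=1 A.R1=0 C.R0=1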